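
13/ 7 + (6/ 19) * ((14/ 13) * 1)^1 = 3799/ 1729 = 2.20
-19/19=-1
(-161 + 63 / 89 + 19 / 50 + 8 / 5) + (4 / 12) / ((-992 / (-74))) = -524057491 / 3310800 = -158.29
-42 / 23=-1.83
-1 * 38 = -38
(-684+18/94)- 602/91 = -421849/611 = -690.42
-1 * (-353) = 353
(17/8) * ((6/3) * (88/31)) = 374/31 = 12.06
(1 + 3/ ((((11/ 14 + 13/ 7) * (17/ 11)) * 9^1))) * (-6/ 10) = -2041/ 3145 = -0.65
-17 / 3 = -5.67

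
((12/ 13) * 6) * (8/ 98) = 288/ 637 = 0.45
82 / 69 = 1.19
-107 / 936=-0.11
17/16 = 1.06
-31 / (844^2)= -0.00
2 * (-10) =-20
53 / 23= 2.30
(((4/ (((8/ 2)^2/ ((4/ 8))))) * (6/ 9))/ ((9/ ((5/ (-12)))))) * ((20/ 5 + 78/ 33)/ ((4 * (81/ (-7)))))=1225/ 2309472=0.00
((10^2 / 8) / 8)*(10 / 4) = 125 / 32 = 3.91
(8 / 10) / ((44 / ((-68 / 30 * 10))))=-68 / 165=-0.41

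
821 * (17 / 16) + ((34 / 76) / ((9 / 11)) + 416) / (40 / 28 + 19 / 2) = 381112399 / 418608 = 910.43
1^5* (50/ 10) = 5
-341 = -341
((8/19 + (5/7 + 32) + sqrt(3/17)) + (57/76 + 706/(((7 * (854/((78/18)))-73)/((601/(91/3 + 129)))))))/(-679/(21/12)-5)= -25860274883/282908750180-sqrt(51)/6681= -0.09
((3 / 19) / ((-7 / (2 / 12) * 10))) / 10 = -0.00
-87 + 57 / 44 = -3771 / 44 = -85.70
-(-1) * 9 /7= 9 /7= 1.29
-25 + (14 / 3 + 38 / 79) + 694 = 159773 / 237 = 674.15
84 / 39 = 28 / 13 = 2.15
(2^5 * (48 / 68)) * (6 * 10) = 23040 / 17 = 1355.29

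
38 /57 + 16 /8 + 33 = 107 /3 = 35.67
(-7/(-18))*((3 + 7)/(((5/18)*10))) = 7/5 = 1.40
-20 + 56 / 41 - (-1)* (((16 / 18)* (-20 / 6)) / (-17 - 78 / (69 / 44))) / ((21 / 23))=-132641692 / 7136829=-18.59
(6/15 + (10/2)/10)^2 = 81/100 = 0.81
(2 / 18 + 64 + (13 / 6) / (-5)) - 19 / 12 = 11177 / 180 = 62.09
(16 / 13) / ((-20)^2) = 1 / 325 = 0.00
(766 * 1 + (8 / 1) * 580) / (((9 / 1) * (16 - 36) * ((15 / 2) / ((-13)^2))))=-152269 / 225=-676.75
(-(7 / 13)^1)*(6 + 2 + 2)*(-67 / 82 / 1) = 2345 / 533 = 4.40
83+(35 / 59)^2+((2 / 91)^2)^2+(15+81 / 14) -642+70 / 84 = -384581704256192 / 716128317723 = -537.03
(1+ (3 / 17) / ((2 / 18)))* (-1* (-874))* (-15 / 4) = -144210 / 17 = -8482.94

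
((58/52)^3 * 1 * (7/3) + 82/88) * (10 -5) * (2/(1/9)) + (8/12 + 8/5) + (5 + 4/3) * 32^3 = 207908.20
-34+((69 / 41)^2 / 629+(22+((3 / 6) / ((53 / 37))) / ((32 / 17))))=-11.81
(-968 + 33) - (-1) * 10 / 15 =-2803 / 3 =-934.33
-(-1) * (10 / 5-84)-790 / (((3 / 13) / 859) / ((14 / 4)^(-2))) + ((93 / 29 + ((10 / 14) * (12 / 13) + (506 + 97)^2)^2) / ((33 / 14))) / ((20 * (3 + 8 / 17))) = 171690714866638339 / 212531865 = 807835168.00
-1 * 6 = -6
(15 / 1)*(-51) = -765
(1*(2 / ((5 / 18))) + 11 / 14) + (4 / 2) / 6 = 8.32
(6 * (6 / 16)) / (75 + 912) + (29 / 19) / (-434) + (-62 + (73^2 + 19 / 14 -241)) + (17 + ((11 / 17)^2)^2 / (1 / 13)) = 326714752508659 / 64739131604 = 5046.63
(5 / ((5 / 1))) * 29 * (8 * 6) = 1392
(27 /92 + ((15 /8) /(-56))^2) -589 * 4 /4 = -2717577161 /4616192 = -588.71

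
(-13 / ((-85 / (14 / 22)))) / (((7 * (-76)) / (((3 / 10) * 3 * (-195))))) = 4563 / 142120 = 0.03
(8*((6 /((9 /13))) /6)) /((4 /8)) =23.11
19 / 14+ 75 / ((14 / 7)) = 272 / 7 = 38.86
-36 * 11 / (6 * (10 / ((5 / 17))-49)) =22 / 5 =4.40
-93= -93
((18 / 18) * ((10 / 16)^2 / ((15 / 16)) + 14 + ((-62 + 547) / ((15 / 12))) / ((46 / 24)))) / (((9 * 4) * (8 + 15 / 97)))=5805547 / 7859376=0.74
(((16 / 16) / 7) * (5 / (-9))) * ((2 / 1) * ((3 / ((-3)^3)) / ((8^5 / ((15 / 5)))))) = 5 / 3096576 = 0.00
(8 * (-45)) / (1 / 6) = -2160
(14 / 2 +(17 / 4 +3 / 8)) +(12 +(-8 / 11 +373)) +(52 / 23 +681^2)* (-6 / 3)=-1876512383 / 2024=-927130.62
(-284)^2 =80656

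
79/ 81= 0.98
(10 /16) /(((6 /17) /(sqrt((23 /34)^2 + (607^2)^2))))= 652461.77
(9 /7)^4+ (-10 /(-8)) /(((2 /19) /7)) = 1649153 /19208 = 85.86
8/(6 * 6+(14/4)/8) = 128/583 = 0.22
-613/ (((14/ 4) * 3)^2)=-2452/ 441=-5.56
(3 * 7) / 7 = 3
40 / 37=1.08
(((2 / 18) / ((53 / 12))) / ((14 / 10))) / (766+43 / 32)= 128 / 5465943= 0.00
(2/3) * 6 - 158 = -154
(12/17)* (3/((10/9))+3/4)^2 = 14283/1700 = 8.40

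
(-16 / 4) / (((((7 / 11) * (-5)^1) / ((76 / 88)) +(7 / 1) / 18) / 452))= 618336 / 1127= 548.66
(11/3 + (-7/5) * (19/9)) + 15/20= 263/180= 1.46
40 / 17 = 2.35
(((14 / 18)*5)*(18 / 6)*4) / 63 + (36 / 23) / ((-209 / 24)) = 72812 / 129789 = 0.56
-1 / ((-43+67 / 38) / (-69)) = -2622 / 1567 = -1.67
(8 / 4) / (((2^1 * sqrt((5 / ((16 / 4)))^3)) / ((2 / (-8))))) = -2 * sqrt(5) / 25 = -0.18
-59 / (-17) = 59 / 17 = 3.47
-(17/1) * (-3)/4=51/4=12.75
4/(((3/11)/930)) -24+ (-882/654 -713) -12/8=2812233/218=12900.15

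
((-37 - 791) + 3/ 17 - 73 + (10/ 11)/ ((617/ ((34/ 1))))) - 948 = -213309630/ 115379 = -1848.77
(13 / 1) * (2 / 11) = 26 / 11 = 2.36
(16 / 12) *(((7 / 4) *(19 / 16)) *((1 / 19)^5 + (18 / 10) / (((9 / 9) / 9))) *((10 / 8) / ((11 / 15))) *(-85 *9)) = -671262717825 / 11468248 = -58532.28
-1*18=-18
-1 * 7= -7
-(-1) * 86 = 86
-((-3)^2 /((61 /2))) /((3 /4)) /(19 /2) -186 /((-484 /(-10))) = -544743 /140239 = -3.88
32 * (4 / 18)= 64 / 9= 7.11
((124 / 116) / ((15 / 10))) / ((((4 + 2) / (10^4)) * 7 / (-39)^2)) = 52390000 / 203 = 258078.82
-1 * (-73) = 73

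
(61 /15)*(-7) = -427 /15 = -28.47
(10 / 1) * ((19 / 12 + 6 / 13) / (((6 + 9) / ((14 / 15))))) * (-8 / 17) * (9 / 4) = -4466 / 3315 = -1.35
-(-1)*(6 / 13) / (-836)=-3 / 5434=-0.00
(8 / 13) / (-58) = -0.01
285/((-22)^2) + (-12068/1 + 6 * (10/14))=-40869869/3388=-12063.13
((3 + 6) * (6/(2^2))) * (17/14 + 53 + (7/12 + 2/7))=5949/8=743.62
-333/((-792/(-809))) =-29933/88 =-340.15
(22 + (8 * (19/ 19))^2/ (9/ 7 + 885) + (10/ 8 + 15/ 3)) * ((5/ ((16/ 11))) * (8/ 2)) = 878555/ 2256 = 389.43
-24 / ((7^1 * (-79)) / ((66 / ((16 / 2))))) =198 / 553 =0.36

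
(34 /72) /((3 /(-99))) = -187 /12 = -15.58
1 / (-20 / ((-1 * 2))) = 1 / 10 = 0.10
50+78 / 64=1639 / 32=51.22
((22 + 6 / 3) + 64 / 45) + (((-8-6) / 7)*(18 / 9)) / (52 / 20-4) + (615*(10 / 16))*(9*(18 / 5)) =15727357 / 1260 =12482.03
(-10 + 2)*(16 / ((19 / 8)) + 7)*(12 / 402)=-4176 / 1273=-3.28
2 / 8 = 1 / 4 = 0.25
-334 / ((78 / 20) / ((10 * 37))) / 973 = -1235800 / 37947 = -32.57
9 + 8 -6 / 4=31 / 2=15.50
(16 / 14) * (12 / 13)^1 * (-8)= -768 / 91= -8.44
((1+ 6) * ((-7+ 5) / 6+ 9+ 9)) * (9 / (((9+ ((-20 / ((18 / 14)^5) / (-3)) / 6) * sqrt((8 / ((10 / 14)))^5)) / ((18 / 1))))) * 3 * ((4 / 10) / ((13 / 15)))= -114578415010672168500 / 8052366181266924023+ 202018657600183495680 * sqrt(70) / 8052366181266924023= 195.67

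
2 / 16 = 1 / 8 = 0.12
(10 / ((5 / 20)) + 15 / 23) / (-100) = -187 / 460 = -0.41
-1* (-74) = 74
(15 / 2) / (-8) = -15 / 16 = -0.94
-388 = -388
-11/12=-0.92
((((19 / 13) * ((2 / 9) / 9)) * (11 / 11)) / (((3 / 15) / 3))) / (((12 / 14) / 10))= 6650 / 1053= 6.32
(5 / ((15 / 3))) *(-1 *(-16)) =16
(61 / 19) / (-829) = -61 / 15751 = -0.00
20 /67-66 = -65.70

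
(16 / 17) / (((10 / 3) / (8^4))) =98304 / 85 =1156.52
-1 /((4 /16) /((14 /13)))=-56 /13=-4.31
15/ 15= 1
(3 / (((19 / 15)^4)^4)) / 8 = 0.01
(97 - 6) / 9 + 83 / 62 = 6389 / 558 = 11.45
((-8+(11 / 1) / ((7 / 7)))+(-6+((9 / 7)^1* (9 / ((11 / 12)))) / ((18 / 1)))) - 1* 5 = -7.30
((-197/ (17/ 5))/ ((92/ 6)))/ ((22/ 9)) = -1.55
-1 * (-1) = 1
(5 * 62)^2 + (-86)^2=103496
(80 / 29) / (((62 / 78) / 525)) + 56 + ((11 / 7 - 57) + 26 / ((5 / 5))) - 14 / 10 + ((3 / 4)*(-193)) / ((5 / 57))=24800197 / 125860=197.05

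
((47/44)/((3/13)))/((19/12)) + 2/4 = 1431/418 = 3.42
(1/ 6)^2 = 1/ 36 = 0.03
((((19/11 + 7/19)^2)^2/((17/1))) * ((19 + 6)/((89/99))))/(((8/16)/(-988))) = -861216415862400/13812674777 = -62349.72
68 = 68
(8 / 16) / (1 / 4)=2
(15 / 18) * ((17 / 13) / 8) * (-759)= -21505 / 208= -103.39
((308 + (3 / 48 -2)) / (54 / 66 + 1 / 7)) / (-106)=-377069 / 125504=-3.00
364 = 364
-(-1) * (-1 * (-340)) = 340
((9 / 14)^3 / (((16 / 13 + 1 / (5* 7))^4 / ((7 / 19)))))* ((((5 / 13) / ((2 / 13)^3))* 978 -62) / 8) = 3250849381723125 / 6473319387904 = 502.19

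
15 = 15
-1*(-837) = 837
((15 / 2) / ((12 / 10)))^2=625 / 16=39.06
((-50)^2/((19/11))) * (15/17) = 412500/323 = 1277.09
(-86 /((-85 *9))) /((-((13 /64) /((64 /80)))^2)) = -5636096 /3232125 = -1.74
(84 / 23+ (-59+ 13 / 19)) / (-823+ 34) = 23888 / 344793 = 0.07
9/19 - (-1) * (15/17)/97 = 15126/31331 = 0.48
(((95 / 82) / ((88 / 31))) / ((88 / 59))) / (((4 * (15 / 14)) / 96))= 6.13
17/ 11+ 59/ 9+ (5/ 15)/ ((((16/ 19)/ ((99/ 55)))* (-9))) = 63533/ 7920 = 8.02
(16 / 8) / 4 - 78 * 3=-467 / 2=-233.50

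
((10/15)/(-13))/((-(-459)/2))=-4/17901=-0.00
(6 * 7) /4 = 21 /2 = 10.50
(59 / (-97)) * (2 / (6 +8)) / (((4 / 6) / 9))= -1593 / 1358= -1.17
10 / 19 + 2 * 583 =1166.53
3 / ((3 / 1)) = 1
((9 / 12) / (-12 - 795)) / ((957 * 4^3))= -1 / 65902848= -0.00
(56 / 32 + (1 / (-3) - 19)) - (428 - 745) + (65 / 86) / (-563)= 86982547 / 290508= 299.42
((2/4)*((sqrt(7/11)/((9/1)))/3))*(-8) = -4*sqrt(77)/297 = -0.12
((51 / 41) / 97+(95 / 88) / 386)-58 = -7833152505 / 135090736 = -57.98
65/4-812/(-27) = 5003/108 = 46.32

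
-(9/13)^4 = -6561/28561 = -0.23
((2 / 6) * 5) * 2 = 10 / 3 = 3.33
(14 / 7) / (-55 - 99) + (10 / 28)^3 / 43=-15481 / 1297912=-0.01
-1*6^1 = -6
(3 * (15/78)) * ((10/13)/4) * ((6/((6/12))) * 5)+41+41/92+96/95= 72542823/1477060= 49.11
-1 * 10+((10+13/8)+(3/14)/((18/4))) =281/168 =1.67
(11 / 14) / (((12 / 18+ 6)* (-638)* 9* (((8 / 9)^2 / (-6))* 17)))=81 / 8834560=0.00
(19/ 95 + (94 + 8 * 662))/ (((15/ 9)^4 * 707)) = 2183031/ 2209375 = 0.99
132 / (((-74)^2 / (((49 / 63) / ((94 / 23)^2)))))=40733 / 36289452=0.00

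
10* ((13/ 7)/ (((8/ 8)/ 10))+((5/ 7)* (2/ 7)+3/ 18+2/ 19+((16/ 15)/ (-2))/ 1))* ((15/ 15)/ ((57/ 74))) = 38265326/ 159201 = 240.36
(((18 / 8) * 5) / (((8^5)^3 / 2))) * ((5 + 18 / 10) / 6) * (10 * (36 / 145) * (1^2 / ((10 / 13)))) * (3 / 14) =0.00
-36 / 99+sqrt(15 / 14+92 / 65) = -4 / 11+sqrt(2059330) / 910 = 1.21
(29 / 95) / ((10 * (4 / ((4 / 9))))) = 0.00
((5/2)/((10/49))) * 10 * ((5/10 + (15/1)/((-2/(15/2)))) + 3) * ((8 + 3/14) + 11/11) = -952665/16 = -59541.56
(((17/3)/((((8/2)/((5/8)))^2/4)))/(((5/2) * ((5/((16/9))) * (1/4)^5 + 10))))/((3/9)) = 2176/32777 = 0.07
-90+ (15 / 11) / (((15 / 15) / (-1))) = -1005 / 11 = -91.36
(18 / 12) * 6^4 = 1944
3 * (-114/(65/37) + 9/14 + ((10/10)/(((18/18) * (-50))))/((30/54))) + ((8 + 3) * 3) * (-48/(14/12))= -1550.57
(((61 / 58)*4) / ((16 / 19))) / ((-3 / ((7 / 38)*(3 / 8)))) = -427 / 3712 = -0.12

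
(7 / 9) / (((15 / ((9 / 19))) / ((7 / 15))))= 49 / 4275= 0.01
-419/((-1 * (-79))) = -419/79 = -5.30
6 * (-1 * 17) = -102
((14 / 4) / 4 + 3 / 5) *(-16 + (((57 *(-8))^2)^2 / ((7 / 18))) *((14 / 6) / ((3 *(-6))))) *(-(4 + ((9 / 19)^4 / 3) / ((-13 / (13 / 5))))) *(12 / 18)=553617710005701964 / 9774075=56641442796.96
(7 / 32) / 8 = 7 / 256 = 0.03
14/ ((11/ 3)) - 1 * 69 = -717/ 11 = -65.18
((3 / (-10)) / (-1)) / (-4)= -3 / 40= -0.08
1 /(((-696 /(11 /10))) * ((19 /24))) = -11 /5510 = -0.00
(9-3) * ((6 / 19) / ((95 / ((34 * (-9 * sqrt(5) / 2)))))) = -5508 * sqrt(5) / 1805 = -6.82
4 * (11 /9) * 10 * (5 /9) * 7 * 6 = 30800 /27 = 1140.74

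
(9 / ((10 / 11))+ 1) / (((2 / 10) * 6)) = 109 / 12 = 9.08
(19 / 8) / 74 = 19 / 592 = 0.03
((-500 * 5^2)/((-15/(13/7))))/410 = 3250/861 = 3.77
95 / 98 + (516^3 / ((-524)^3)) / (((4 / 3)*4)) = 1392985877 / 1762503344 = 0.79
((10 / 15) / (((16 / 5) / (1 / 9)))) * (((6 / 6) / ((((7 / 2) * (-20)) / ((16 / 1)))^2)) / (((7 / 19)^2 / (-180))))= -11552 / 7203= -1.60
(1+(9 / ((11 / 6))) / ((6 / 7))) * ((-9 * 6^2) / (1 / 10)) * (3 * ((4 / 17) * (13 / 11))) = -37402560 / 2057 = -18183.06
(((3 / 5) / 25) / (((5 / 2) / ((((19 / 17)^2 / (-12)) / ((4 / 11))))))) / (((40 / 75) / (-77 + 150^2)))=-15713247 / 136000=-115.54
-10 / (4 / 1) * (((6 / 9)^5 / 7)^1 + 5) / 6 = -42685 / 20412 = -2.09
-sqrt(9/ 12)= -sqrt(3)/ 2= -0.87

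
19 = 19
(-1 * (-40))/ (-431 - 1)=-5/ 54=-0.09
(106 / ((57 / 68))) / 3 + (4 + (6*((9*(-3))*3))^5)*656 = -17786282489424789.85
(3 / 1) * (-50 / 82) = -75 / 41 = -1.83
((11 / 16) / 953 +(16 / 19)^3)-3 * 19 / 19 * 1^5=-251226839 / 104586032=-2.40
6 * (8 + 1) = 54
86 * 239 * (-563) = -11571902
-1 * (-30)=30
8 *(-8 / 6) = -32 / 3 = -10.67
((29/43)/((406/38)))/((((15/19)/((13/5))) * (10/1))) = 0.02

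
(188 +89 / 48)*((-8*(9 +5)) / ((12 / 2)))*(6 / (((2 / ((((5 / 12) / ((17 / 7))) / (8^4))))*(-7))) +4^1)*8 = -23689999879 / 208896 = -113405.71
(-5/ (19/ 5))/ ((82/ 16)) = -200/ 779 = -0.26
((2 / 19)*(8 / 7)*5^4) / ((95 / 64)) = 128000 / 2527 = 50.65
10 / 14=0.71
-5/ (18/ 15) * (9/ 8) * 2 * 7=-525/ 8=-65.62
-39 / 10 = -3.90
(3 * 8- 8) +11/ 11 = 17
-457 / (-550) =457 / 550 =0.83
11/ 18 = 0.61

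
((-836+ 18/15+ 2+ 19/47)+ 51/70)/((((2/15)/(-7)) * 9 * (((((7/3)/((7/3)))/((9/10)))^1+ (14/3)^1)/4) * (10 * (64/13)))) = 1641711/24064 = 68.22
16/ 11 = 1.45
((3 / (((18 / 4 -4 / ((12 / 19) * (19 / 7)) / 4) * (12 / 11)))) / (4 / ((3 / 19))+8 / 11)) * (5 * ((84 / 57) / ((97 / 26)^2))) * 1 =5153148 / 361296191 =0.01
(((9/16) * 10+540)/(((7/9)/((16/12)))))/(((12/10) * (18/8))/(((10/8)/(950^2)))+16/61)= 798795/1664787824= 0.00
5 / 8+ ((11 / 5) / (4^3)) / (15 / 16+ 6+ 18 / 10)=3517 / 5592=0.63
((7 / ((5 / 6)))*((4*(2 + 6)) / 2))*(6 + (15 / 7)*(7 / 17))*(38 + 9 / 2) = 39312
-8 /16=-1 /2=-0.50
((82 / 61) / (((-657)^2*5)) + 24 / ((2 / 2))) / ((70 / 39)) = 20537859953 / 1535951025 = 13.37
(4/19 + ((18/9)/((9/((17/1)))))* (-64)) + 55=-31903/171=-186.57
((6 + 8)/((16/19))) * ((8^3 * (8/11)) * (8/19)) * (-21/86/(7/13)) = -1182.04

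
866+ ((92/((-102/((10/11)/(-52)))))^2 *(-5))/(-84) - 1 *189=677.00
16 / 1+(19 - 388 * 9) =-3457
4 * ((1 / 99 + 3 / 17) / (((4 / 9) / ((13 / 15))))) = 4082 / 2805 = 1.46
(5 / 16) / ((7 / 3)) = 15 / 112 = 0.13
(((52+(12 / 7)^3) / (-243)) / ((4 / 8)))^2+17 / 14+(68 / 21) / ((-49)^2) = 19952160215 / 13894111602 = 1.44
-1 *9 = -9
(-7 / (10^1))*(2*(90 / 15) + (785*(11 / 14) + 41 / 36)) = -158741 / 360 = -440.95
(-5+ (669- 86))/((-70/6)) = -1734/35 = -49.54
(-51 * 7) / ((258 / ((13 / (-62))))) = 1547 / 5332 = 0.29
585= 585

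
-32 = -32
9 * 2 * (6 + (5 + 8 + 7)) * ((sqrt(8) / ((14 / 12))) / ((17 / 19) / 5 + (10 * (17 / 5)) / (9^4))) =3500424720 * sqrt(2) / 803369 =6161.99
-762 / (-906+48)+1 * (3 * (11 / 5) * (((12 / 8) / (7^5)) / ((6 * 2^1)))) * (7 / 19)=231749239 / 260940680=0.89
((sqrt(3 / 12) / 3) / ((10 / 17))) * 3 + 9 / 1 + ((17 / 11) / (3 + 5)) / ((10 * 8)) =69361 / 7040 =9.85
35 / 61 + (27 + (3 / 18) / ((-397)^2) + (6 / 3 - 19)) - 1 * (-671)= 39316510765 / 57684894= 681.57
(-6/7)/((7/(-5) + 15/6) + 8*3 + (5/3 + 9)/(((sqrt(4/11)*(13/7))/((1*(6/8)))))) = -2545140/68493383 + 31200*sqrt(11)/9784769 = -0.03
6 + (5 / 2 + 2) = 21 / 2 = 10.50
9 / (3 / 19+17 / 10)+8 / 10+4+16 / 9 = 11.42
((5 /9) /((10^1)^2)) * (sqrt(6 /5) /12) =sqrt(30) /10800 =0.00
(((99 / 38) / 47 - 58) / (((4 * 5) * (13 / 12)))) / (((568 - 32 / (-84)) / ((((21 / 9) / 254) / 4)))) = -15212883 / 1407820643840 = -0.00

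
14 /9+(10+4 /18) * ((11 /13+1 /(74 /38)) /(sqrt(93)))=20056 * sqrt(93) /134199+14 /9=3.00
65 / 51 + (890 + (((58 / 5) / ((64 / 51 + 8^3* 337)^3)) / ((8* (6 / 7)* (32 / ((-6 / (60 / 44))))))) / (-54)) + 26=68006090646269327332161307731 / 74139300634012434405785600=917.27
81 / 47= 1.72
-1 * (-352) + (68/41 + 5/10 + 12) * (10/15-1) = 347.28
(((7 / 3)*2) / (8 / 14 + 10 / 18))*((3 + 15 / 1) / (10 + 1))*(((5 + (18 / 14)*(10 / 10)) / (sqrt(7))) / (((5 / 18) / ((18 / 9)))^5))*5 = 26121388032*sqrt(7) / 44375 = 1557424.15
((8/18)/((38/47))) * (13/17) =1222/2907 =0.42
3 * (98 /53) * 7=2058 /53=38.83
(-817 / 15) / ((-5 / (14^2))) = 160132 / 75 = 2135.09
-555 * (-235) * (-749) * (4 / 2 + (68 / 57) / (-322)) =-195014723.11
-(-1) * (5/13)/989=5/12857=0.00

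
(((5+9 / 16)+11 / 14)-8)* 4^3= -740 / 7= -105.71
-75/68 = -1.10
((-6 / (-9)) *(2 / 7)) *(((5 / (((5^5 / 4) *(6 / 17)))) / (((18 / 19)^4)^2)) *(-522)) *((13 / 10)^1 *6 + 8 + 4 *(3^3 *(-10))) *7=44552182697992373 / 2152336050000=20699.45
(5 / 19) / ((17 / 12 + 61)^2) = 720 / 10659019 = 0.00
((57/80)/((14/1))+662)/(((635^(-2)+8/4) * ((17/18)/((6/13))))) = 161.77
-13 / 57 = -0.23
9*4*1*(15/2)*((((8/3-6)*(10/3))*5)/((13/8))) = -9230.77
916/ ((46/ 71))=1413.83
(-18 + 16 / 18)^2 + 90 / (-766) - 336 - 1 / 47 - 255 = -435016493 / 1458081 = -298.35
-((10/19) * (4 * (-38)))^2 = -6400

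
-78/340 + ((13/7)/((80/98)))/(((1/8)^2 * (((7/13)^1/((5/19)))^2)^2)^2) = 71565114652558503743/2377738057770624710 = 30.10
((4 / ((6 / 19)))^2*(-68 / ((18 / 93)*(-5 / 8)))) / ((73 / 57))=231340352 / 3285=70423.24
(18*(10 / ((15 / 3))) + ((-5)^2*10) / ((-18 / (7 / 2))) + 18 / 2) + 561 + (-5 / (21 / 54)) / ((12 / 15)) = 34103 / 63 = 541.32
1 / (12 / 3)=1 / 4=0.25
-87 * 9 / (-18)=87 / 2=43.50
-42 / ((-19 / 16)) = 672 / 19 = 35.37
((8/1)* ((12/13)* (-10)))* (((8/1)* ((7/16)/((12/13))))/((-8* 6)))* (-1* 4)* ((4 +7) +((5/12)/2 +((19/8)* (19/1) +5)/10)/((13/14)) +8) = -574.52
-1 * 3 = -3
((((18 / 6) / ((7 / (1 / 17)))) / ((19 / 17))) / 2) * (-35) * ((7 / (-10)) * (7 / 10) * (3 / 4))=441 / 3040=0.15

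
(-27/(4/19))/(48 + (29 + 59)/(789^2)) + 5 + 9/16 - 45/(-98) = 2802693311/836670688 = 3.35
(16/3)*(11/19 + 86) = 26320/57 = 461.75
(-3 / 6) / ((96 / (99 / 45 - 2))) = -0.00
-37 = -37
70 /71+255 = 18175 /71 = 255.99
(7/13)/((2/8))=28/13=2.15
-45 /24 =-15 /8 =-1.88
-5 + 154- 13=136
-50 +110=60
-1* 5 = -5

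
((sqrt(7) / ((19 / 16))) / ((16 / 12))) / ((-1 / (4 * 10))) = -480 * sqrt(7) / 19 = -66.84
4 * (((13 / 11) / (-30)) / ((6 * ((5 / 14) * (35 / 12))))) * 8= -832 / 4125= -0.20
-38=-38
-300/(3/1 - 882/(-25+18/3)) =-6.07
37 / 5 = 7.40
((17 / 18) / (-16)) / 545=-17 / 156960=-0.00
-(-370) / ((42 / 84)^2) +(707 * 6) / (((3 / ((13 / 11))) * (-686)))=796407 / 539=1477.56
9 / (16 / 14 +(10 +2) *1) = 63 / 92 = 0.68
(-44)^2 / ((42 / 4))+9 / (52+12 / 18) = 612343 / 3318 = 184.55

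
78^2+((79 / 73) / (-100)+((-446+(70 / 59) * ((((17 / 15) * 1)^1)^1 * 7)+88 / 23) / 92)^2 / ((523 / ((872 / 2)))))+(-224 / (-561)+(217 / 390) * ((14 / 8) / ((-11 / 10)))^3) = 240261887526328944620513173 / 39383358273177768392400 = 6100.59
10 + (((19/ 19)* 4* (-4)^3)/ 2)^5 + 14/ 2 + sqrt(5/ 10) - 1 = -34359738352 + sqrt(2)/ 2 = -34359738351.29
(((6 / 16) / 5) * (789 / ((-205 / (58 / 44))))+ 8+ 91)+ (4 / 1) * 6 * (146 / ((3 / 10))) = 2124862957 / 180400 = 11778.62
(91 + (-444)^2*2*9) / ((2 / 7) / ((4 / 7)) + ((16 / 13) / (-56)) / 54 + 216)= 17437520646 / 1063879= 16390.51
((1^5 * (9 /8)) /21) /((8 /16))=3 /28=0.11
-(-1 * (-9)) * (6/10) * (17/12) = -153/20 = -7.65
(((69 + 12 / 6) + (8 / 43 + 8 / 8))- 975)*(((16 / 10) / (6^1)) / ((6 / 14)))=-1086988 / 1935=-561.75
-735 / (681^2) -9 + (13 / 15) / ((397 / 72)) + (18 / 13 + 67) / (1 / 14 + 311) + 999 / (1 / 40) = 138811907810660666 / 3474521372985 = 39951.38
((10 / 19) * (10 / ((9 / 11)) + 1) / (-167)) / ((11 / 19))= -1190 / 16533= -0.07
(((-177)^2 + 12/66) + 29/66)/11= 2067755/726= 2848.15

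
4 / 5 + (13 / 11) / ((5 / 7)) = 27 / 11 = 2.45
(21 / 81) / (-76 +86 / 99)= -77 / 22314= -0.00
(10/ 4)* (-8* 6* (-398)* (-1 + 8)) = 334320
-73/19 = -3.84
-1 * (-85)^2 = -7225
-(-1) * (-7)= -7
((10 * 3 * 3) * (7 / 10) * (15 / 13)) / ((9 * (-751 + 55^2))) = 35 / 9854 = 0.00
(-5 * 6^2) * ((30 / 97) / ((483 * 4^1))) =-450 / 15617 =-0.03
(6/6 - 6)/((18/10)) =-25/9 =-2.78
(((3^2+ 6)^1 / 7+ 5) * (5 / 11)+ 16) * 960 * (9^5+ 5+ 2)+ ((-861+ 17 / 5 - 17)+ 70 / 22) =420100426104 / 385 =1091169937.93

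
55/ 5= 11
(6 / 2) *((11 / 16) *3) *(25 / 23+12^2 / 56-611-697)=-8070.61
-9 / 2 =-4.50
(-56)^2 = 3136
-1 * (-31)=31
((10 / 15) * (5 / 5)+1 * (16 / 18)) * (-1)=-14 / 9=-1.56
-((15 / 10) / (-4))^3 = 27 / 512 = 0.05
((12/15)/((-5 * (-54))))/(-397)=-2/267975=-0.00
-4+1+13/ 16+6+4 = 7.81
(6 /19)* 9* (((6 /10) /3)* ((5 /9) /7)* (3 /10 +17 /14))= 318 /4655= 0.07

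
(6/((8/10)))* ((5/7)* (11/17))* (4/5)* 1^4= 330/119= 2.77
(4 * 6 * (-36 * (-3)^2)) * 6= -46656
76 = 76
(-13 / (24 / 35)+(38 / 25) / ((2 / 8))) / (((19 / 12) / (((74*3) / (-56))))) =857697 / 26600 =32.24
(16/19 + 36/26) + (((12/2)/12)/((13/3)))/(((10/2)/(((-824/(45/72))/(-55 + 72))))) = 45878/104975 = 0.44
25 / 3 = 8.33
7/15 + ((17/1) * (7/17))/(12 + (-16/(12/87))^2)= 13483/28860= 0.47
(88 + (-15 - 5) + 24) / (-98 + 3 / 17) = -1564 / 1663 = -0.94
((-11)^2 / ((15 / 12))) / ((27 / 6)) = 968 / 45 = 21.51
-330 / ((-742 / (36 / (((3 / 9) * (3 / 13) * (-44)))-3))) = -2250 / 371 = -6.06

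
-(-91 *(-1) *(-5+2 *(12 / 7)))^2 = -20449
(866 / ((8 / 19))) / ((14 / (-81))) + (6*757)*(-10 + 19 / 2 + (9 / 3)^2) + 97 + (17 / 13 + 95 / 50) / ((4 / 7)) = 48793919 / 1820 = 26809.85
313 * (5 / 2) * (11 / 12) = 17215 / 24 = 717.29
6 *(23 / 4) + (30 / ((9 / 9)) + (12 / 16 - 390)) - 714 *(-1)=1557 / 4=389.25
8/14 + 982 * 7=6874.57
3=3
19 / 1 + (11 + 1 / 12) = 361 / 12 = 30.08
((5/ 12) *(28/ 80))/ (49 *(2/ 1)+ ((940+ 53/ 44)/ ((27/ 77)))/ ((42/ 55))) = 189/ 4682438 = 0.00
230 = 230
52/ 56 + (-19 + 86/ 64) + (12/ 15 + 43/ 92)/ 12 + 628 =47247287/ 77280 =611.38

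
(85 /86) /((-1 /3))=-255 /86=-2.97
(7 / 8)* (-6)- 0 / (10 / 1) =-21 / 4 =-5.25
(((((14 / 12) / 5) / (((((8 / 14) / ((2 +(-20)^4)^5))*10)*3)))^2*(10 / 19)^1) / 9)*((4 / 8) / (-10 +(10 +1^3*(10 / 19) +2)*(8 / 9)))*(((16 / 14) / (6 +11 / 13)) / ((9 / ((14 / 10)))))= 7356684362384456194035887311618117059768655560393552 / 5395625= 1363453605909316565557445000000000000000000000.00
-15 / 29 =-0.52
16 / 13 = 1.23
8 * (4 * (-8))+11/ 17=-4341/ 17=-255.35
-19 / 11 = -1.73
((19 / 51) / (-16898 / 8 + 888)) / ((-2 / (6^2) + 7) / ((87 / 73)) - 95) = 39672 / 11625306605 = 0.00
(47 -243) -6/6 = -197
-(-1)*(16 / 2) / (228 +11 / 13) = 104 / 2975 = 0.03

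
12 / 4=3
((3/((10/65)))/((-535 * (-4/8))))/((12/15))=39/428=0.09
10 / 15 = 0.67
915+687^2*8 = 3776667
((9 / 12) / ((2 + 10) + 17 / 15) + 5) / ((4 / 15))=59775 / 3152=18.96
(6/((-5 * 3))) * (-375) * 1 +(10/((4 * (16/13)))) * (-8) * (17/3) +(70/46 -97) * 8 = -194831/276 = -705.91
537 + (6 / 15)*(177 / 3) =2803 / 5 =560.60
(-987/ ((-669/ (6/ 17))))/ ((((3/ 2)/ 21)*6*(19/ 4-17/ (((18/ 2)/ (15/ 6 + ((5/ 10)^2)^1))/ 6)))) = -55272/ 1201747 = -0.05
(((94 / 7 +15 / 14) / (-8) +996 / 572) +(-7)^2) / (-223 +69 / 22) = -0.22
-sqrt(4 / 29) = -2* sqrt(29) / 29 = -0.37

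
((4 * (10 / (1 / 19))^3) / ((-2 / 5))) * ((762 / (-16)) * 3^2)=29399388750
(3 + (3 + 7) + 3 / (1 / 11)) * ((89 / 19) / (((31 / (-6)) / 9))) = -375.34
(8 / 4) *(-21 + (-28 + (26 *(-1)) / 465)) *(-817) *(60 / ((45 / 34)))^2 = 689404626304 / 4185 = 164732288.24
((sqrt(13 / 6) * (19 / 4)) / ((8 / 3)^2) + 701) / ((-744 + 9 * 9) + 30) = -701 / 633 - 19 * sqrt(78) / 108032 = -1.11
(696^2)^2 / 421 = 557384468.07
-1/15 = -0.07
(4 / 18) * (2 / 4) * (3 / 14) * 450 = 75 / 7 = 10.71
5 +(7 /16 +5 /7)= 689 /112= 6.15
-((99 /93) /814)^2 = -9 /5262436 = -0.00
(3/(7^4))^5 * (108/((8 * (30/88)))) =48114/398961331488060005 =0.00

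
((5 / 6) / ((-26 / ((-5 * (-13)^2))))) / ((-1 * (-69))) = 0.39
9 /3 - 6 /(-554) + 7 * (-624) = -1209102 /277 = -4364.99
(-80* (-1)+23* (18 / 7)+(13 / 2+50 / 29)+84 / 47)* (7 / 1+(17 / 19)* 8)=2111.71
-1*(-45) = 45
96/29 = 3.31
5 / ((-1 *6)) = -5 / 6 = -0.83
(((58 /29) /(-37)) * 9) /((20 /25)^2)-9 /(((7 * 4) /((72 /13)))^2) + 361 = 882148175 /2451176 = 359.89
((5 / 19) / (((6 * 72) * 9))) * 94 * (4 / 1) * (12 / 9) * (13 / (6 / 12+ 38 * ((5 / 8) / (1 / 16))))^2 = 317720 / 8021404971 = 0.00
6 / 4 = 1.50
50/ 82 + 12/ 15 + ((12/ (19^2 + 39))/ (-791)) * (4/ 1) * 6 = 1142257/ 810775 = 1.41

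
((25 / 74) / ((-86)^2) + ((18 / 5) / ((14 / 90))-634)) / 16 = -2340271729 / 61298048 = -38.18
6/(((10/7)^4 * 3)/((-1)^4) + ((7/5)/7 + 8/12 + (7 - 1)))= 216090/697303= 0.31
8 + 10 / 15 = 26 / 3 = 8.67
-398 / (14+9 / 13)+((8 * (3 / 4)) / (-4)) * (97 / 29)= -355673 / 11078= -32.11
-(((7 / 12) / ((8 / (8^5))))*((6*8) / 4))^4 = -675821419082285056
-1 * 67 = -67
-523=-523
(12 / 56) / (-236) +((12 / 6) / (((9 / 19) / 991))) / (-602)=-8888449 / 1278648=-6.95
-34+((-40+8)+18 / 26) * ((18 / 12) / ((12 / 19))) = -11269 / 104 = -108.36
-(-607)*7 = 4249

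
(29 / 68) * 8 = 58 / 17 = 3.41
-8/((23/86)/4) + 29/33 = -90149/759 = -118.77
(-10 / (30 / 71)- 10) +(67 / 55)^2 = -292058 / 9075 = -32.18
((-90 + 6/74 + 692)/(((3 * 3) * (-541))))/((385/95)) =-423263/13871781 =-0.03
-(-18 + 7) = 11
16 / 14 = 8 / 7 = 1.14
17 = 17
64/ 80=4/ 5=0.80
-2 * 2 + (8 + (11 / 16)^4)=276785 / 65536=4.22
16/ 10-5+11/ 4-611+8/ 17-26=-216641/ 340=-637.18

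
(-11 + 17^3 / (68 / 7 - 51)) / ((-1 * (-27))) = -4.81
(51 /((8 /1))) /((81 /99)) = 187 /24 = 7.79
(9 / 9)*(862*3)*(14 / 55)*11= 36204 / 5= 7240.80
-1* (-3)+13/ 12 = 49/ 12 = 4.08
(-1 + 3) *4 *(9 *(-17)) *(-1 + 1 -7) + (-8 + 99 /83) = 710579 /83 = 8561.19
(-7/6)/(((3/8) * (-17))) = 28/153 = 0.18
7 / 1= 7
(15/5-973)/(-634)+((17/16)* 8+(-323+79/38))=-1872497/6023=-310.89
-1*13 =-13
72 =72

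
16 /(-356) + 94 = 93.96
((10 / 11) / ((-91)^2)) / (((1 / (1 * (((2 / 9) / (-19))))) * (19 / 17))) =-340 / 295954659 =-0.00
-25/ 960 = -5/ 192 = -0.03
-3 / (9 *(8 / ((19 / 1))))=-19 / 24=-0.79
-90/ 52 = -45/ 26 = -1.73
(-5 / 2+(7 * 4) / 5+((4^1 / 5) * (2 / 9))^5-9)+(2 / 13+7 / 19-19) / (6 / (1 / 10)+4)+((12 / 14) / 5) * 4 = -5.50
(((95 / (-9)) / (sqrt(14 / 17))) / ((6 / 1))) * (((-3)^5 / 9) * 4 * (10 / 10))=209.37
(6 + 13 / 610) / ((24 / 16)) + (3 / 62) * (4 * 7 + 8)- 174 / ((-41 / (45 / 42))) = 83875676 / 8140755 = 10.30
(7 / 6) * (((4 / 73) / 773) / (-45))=-14 / 7617915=-0.00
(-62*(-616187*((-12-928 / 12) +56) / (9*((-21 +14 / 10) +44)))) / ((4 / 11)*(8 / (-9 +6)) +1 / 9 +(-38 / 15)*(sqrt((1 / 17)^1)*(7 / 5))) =-94882207285937500 / 52641597 +7685130478025000*sqrt(17) / 17547199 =3373887.70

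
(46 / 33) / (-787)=-46 / 25971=-0.00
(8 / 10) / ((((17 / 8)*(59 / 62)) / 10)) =3968 / 1003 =3.96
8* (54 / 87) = 144 / 29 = 4.97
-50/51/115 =-10/1173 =-0.01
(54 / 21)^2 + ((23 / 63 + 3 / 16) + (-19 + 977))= 6810203 / 7056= 965.16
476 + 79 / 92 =43871 / 92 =476.86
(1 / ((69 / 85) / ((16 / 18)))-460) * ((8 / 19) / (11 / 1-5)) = -32.20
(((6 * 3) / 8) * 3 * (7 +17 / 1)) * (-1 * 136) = -22032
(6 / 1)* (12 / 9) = 8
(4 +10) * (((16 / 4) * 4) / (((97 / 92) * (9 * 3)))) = 20608 / 2619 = 7.87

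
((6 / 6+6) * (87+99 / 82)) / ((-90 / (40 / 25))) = -33754 / 3075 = -10.98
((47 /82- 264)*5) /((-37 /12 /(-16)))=-10368480 /1517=-6834.86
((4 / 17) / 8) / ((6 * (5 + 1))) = 1 / 1224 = 0.00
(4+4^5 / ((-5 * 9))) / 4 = -211 / 45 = -4.69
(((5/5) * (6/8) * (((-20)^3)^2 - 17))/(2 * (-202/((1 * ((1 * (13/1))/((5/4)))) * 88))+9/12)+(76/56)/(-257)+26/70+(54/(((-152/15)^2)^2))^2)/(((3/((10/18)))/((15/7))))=25132112304917172090009888313105/407133735937298002870272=61729378.06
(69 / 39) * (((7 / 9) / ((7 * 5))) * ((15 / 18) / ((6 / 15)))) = 115 / 1404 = 0.08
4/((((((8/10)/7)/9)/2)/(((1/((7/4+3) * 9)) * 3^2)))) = 132.63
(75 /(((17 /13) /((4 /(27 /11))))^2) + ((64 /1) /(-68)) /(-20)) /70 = 1.66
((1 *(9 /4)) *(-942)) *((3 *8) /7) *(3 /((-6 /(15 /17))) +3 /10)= 610416 /595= 1025.91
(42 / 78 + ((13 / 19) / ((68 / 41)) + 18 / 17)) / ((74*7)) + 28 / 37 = 6617789 / 8700328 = 0.76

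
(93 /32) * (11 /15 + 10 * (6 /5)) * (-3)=-17763 /160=-111.02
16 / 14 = 8 / 7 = 1.14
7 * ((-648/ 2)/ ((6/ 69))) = -26082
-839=-839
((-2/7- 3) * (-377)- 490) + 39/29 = 152262/203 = 750.06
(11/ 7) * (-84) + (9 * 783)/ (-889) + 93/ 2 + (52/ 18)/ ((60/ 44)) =-91.31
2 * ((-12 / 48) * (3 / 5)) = -3 / 10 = -0.30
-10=-10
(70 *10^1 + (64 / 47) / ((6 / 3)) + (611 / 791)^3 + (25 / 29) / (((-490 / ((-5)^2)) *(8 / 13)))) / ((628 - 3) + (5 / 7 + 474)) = 7566705591244831 / 11869301334502752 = 0.64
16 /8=2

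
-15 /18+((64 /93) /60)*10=-401 /558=-0.72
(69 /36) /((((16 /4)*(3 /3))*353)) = 23 /16944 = 0.00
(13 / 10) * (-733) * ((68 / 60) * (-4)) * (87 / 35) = 9395594 / 875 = 10737.82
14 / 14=1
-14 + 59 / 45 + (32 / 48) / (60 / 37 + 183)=-12.69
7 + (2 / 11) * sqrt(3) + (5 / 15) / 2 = 2 * sqrt(3) / 11 + 43 / 6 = 7.48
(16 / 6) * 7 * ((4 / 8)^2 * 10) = 140 / 3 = 46.67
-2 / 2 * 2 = -2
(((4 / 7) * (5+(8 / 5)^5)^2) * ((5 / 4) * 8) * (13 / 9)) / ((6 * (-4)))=-1127573031 / 13671875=-82.47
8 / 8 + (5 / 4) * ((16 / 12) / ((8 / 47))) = 259 / 24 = 10.79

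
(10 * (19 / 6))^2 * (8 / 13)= 72200 / 117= 617.09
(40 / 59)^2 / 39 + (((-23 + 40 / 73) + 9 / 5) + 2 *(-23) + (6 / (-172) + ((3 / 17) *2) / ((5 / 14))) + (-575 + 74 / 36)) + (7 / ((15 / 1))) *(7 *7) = -66913679468848 / 108667612755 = -615.76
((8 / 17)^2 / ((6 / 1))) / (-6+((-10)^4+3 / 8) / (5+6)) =256 / 6264075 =0.00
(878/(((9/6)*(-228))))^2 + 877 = 25837078/29241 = 883.59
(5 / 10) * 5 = 2.50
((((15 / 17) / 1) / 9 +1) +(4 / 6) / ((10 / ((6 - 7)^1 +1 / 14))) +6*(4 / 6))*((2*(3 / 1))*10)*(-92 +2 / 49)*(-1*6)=972160488 / 5831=166722.77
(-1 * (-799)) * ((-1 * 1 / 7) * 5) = -570.71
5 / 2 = 2.50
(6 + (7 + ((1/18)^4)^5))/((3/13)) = 2154451920570937211479916557/38244708649188234523312128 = 56.33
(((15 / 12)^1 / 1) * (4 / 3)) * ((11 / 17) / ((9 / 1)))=55 / 459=0.12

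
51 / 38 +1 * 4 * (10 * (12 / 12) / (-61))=1591 / 2318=0.69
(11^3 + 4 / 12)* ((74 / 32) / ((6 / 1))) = 73889 / 144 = 513.12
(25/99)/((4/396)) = 25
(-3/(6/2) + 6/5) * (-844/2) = -422/5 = -84.40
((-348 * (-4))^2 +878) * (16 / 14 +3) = 8031102.57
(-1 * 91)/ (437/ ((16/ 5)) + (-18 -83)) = -2.56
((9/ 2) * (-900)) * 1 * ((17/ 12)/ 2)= -2868.75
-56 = -56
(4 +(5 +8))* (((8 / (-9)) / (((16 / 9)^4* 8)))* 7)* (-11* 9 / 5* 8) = 8588349 / 40960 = 209.68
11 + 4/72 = 199/18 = 11.06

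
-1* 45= -45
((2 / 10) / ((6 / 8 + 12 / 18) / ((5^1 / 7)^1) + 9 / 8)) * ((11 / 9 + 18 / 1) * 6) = 2768 / 373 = 7.42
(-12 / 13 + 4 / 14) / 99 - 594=-5351404 / 9009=-594.01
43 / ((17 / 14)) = 602 / 17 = 35.41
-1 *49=-49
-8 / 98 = -4 / 49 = -0.08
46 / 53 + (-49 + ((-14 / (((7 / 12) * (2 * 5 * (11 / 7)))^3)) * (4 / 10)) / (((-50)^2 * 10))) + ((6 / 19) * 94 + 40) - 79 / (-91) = 5340964981503678 / 238220404296875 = 22.42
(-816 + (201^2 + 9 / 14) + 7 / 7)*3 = 1662639 / 14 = 118759.93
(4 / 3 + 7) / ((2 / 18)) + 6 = 81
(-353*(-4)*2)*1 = 2824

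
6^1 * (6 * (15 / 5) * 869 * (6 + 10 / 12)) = 641322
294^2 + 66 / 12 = 172883 / 2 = 86441.50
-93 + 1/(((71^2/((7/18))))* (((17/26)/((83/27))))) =-1936658950/20824371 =-93.00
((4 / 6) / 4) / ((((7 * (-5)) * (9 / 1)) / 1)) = -1 / 1890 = -0.00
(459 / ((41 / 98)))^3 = 91015693734168 / 68921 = 1320579993.53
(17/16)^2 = 289/256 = 1.13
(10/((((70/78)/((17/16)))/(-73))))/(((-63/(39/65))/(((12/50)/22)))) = 48399/539000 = 0.09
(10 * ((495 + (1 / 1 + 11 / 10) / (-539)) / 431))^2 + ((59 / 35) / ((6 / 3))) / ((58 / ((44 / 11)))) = 131.96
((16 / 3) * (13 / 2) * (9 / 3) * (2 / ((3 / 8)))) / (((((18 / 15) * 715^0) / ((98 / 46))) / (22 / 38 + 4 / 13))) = 1144640 / 1311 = 873.10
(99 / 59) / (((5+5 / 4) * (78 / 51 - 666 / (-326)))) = 1097316 / 14601025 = 0.08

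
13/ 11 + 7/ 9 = 194/ 99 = 1.96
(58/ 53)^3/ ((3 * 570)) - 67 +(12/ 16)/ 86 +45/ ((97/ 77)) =-31.27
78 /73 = 1.07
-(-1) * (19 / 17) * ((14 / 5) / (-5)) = -266 / 425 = -0.63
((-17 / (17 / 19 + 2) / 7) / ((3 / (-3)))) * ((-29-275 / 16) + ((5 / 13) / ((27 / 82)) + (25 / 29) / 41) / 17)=-99466702723 / 2570808240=-38.69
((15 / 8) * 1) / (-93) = -5 / 248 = -0.02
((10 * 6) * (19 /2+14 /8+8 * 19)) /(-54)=-181.39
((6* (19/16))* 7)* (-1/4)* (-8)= 399/4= 99.75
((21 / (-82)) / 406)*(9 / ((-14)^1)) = 27 / 66584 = 0.00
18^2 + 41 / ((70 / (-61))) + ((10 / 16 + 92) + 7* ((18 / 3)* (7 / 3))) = 134091 / 280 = 478.90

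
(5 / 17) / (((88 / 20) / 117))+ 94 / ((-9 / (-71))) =2522401 / 3366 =749.38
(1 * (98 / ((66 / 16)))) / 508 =196 / 4191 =0.05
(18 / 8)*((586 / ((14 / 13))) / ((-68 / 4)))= -34281 / 476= -72.02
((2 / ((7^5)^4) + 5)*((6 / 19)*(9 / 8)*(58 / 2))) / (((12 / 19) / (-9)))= -734.06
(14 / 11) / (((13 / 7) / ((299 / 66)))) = 1127 / 363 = 3.10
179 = 179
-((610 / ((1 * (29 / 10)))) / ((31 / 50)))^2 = -93025000000 / 808201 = -115101.32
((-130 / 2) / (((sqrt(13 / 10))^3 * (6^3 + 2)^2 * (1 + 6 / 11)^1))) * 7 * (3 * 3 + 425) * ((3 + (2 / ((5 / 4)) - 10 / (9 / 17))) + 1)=3843070 * sqrt(130) / 1817793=24.10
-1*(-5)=5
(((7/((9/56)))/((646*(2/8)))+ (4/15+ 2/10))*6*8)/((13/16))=2739968/62985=43.50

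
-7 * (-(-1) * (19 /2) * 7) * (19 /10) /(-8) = 110.56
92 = 92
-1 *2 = -2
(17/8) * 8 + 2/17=17.12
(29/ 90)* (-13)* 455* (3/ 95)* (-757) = 25970399/ 570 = 45562.10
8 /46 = 4 /23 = 0.17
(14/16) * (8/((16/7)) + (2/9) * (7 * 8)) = 2009/144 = 13.95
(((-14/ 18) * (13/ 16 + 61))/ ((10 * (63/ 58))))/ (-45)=28681/ 291600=0.10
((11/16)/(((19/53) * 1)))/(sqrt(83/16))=583 * sqrt(83)/6308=0.84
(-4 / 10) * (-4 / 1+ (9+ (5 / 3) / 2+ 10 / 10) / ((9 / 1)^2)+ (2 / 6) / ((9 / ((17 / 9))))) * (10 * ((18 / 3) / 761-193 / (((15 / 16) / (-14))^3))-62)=135361665433114 / 13869225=9759857.92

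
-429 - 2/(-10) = -2144/5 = -428.80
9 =9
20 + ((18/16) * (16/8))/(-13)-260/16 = 93/26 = 3.58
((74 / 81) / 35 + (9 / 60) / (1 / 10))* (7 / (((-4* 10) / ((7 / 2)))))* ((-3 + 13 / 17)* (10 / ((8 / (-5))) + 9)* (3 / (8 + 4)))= 744667 / 518400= 1.44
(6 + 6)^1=12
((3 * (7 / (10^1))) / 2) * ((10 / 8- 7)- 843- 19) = -72891 / 80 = -911.14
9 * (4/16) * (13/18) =13/8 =1.62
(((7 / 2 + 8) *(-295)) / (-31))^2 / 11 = 46036225 / 42284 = 1088.74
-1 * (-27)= 27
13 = 13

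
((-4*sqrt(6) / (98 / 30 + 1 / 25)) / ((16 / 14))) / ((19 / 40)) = -2625*sqrt(6) / 1178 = -5.46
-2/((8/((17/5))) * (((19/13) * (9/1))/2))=-221/1710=-0.13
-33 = -33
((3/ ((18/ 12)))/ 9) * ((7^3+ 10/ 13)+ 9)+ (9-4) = 9757/ 117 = 83.39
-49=-49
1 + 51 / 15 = 22 / 5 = 4.40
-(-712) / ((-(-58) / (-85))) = -30260 / 29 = -1043.45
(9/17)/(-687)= -3/3893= -0.00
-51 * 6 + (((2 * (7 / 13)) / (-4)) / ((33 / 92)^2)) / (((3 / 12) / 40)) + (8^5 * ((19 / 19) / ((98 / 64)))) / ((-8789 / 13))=-372716977238 / 554260707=-672.46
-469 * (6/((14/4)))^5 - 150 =-17031894/2401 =-7093.67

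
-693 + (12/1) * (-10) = -813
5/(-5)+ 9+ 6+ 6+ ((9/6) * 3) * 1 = 49/2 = 24.50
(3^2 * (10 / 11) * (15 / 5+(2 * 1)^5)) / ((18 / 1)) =175 / 11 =15.91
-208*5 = -1040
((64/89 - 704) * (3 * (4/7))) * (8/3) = -2002944/623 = -3215.00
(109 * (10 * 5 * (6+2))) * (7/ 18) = 152600/ 9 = 16955.56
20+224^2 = 50196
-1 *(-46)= 46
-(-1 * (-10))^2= -100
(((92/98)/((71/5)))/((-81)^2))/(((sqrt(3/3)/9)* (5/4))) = 184/2536191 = 0.00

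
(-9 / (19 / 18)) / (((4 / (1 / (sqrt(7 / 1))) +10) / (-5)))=-675 / 19 +270*sqrt(7) / 19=2.07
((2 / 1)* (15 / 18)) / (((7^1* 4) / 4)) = 5 / 21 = 0.24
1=1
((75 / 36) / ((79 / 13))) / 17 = 325 / 16116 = 0.02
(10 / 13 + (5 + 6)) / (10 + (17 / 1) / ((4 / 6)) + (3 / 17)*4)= 5202 / 16003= 0.33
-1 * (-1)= 1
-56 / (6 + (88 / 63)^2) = -7.04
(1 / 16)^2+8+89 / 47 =119087 / 12032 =9.90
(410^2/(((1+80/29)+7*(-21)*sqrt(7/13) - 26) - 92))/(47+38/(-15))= -17.02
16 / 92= 4 / 23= 0.17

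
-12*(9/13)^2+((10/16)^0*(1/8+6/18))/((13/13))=-21469/4056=-5.29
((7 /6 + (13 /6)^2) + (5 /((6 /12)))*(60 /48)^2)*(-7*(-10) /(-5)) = -10829 /36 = -300.81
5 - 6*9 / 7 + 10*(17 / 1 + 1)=1241 / 7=177.29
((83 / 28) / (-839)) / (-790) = 83 / 18558680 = 0.00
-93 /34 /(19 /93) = -8649 /646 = -13.39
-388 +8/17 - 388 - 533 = -22245/17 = -1308.53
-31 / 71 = -0.44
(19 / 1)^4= 130321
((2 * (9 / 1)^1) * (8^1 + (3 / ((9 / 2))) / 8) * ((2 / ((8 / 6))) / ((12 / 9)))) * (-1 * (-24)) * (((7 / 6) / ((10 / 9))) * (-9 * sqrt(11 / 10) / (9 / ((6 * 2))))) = -494991 * sqrt(110) / 100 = -51915.09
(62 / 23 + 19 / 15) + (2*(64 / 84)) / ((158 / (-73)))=621631 / 190785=3.26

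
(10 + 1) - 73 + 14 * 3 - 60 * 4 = -260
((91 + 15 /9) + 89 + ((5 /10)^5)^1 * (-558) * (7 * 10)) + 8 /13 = -323963 /312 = -1038.34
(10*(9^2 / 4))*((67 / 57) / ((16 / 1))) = 9045 / 608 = 14.88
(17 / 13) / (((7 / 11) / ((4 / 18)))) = 374 / 819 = 0.46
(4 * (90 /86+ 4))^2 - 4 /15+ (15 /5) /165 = 124239151 /305085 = 407.23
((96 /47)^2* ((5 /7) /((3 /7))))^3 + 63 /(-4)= 13816424058273 /43116861316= 320.44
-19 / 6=-3.17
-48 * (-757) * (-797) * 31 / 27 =-299251184 / 9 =-33250131.56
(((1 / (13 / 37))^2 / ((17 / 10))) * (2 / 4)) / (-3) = -6845 / 8619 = -0.79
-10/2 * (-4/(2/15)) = 150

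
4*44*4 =704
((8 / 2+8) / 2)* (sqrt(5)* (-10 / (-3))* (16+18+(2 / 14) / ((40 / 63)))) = 1530.59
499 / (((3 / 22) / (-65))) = -713570 / 3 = -237856.67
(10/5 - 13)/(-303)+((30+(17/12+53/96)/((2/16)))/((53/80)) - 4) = 1045327/16059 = 65.09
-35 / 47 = -0.74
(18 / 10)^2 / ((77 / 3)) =243 / 1925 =0.13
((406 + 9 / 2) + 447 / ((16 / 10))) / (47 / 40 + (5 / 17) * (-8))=-469115 / 801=-585.66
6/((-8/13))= -39/4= -9.75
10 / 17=0.59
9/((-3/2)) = -6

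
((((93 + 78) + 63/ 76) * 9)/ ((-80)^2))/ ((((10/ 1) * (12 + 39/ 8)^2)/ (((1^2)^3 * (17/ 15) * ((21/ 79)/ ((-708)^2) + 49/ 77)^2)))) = 210599745280100287027/ 5407760430618708096000000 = 0.00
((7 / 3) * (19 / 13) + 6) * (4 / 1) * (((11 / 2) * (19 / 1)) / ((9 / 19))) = 8304.03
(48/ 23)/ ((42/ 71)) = 568/ 161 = 3.53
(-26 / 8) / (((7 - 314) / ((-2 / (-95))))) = 0.00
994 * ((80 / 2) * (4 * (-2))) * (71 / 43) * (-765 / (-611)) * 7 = -120935606400 / 26273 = -4603037.58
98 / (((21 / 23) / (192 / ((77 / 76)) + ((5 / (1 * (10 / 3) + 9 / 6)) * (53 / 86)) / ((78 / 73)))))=10915601947 / 534963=20404.41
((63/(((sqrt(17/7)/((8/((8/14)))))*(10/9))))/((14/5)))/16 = 567*sqrt(119)/544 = 11.37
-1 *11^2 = -121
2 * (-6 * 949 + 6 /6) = -11386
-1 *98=-98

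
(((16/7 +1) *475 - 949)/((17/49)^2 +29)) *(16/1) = 11749808/34959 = 336.10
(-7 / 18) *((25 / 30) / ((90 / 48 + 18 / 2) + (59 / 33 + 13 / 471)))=-24178 / 946791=-0.03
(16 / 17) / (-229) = -16 / 3893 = -0.00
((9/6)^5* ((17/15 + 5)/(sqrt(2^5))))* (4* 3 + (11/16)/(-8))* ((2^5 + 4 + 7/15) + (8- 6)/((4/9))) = 46555749* sqrt(2)/16384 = 4018.54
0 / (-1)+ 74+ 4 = 78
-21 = -21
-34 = -34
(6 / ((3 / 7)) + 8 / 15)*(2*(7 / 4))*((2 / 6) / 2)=763 / 90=8.48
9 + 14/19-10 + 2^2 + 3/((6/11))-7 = 85/38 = 2.24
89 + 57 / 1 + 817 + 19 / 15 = 14464 / 15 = 964.27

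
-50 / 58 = -25 / 29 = -0.86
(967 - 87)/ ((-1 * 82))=-440/ 41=-10.73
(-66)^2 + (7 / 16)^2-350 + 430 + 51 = 1148721 / 256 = 4487.19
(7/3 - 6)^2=121/9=13.44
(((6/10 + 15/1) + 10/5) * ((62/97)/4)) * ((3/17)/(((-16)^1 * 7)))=-1023/230860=-0.00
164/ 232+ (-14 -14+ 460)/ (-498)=-773/ 4814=-0.16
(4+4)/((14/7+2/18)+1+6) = 36/41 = 0.88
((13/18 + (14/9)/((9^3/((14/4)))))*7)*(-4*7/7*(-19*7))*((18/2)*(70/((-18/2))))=-1248005500/6561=-190215.74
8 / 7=1.14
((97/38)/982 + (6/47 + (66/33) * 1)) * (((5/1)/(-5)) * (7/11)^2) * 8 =-366143582/53054023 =-6.90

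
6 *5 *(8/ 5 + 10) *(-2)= -696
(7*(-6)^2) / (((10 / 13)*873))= 182 / 485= 0.38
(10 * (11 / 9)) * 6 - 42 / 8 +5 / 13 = 10681 / 156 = 68.47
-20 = -20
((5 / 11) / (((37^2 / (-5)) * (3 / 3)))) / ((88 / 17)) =-425 / 1325192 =-0.00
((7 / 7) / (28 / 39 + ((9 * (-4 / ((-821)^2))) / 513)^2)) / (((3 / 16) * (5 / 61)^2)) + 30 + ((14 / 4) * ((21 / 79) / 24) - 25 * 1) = 120888739302046759977849 / 108839417232274130800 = 1110.71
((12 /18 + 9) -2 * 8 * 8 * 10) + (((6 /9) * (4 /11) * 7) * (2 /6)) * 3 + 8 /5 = -69687 /55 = -1267.04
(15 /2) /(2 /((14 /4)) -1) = -35 /2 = -17.50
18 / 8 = 9 / 4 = 2.25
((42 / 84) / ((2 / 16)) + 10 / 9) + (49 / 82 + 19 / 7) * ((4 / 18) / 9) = 120719 / 23247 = 5.19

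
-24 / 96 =-1 / 4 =-0.25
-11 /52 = -0.21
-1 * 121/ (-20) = 121/ 20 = 6.05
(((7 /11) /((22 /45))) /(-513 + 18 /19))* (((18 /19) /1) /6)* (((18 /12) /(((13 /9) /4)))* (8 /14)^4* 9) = -933120 /583241659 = -0.00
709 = 709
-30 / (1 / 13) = -390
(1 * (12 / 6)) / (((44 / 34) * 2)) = 17 / 22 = 0.77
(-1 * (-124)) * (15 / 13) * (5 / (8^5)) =0.02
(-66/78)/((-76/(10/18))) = 55/8892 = 0.01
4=4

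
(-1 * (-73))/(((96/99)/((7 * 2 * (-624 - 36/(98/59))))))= -38107971/56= -680499.48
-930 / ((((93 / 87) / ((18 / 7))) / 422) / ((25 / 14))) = -1685846.94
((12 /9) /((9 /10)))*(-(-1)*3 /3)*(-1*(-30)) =400 /9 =44.44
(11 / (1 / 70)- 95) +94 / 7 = 4819 / 7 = 688.43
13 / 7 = 1.86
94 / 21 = 4.48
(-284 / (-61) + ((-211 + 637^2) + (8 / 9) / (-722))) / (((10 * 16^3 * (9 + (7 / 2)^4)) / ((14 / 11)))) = 281323199269 / 3550912675200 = 0.08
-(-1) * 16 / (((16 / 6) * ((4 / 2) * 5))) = 3 / 5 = 0.60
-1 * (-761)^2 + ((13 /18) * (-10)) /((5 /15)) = -1737428 /3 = -579142.67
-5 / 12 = -0.42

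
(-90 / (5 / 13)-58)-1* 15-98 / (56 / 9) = -1291 / 4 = -322.75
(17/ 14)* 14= 17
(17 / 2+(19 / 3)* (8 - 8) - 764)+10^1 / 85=-25683 / 34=-755.38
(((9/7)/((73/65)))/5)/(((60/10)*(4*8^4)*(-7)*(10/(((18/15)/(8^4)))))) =-117/12002420326400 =-0.00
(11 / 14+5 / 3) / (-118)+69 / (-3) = -114091 / 4956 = -23.02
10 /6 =5 /3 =1.67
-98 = -98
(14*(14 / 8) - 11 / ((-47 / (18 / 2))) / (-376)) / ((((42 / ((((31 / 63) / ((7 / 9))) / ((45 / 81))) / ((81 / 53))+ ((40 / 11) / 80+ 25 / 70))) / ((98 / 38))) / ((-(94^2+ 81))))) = -15392.72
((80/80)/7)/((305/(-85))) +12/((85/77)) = 10.83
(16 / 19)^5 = 0.42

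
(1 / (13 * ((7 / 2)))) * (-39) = -6 / 7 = -0.86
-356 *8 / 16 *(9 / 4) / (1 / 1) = -801 / 2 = -400.50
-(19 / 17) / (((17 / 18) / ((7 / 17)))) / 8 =-1197 / 19652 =-0.06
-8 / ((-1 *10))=4 / 5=0.80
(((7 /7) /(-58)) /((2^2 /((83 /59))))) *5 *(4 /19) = -0.01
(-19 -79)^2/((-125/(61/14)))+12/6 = -41596/125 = -332.77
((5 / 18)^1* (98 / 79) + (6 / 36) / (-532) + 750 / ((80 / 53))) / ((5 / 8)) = 795.55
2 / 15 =0.13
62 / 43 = 1.44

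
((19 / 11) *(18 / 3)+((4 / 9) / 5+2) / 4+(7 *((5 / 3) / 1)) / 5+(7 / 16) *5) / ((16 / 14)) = 854147 / 63360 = 13.48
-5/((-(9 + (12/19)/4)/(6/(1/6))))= 570/29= 19.66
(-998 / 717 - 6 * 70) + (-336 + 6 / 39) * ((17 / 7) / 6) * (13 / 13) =-36364087 / 65247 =-557.33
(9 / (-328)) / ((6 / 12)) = -0.05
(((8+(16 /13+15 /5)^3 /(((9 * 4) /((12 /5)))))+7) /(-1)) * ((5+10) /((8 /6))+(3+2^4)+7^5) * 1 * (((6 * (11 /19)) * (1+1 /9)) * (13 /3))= -489472327300 /86697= -5645781.60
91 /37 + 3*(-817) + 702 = -64622 /37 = -1746.54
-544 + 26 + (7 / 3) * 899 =4739 / 3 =1579.67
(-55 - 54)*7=-763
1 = 1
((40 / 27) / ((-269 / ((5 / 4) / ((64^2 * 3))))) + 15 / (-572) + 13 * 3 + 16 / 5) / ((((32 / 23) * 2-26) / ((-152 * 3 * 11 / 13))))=588026926604497 / 838984573440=700.88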